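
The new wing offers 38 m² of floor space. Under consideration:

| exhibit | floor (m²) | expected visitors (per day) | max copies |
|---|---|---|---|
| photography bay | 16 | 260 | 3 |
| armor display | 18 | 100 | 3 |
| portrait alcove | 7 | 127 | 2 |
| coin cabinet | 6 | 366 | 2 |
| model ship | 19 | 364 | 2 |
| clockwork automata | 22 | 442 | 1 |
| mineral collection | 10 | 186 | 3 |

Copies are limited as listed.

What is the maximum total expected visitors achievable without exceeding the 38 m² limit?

By expected visitors per m²: coin cabinet 61.00, clockwork automata 20.09, model ship 19.16 lead.
Greedy by ratio would take 2×coin cabinet + clockwork automata: 34 m² used, total 1174.
Replace clockwork automata with portrait alcove + model ship: the trade gains 49 net, giving 1223 at 38 m².

1223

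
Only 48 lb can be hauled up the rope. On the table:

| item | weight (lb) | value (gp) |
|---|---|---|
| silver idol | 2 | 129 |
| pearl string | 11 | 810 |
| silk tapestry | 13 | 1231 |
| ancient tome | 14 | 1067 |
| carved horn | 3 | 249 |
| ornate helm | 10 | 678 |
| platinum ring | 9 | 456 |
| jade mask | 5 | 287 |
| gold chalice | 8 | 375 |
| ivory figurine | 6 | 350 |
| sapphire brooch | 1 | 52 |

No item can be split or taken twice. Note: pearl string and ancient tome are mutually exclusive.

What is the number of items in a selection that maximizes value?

Best achievable value is 3704.
silver idol + silk tapestry + ancient tome + carved horn + ornate helm + ivory figurine hits 3704 at 48 lb.
Every optimal selection uses 6 items.

6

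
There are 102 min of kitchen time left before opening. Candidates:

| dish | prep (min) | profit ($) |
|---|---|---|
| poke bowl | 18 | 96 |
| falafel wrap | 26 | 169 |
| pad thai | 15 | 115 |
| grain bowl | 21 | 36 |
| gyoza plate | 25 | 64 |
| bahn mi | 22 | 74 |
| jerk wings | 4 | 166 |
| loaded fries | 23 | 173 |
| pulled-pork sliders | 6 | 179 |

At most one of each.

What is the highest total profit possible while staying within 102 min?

Poke bowl + falafel wrap + pad thai + jerk wings + loaded fries + pulled-pork sliders uses 92 of the 102 min and totals 898.

898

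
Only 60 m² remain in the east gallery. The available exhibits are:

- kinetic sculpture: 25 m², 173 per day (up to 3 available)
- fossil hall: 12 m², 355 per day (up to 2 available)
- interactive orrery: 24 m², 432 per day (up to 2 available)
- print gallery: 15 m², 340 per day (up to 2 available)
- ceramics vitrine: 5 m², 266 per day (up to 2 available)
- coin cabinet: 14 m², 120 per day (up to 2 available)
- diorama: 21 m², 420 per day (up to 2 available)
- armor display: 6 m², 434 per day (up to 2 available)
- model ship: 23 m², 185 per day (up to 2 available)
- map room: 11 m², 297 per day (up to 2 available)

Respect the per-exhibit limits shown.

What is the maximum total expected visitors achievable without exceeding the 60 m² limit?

Ranking by ratio (expected visitors/m²): armor display 72.33, ceramics vitrine 53.20, fossil hall 29.58.
Best packing: 2×fossil hall + 2×ceramics vitrine + 2×armor display + map room — 57 m², 2407 total.
That's the maximum — no swap from here does better than 2407.

2407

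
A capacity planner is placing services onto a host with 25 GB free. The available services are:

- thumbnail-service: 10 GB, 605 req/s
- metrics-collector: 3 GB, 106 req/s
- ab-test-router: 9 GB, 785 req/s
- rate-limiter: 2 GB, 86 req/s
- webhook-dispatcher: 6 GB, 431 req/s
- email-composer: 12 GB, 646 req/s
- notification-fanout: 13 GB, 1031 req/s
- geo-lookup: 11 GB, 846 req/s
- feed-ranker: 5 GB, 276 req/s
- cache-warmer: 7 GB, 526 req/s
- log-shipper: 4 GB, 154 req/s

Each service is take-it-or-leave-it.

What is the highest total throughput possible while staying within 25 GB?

The ratio heuristic lands on ab-test-router + rate-limiter + notification-fanout (1902) but leaves 1 GB idle.
Replace rate-limiter with metrics-collector: the trade gains 20 net, giving 1922 at 25 GB.
Next best is ab-test-router + geo-lookup + feed-ranker at 1907 (25 GB) — short by 15.

1922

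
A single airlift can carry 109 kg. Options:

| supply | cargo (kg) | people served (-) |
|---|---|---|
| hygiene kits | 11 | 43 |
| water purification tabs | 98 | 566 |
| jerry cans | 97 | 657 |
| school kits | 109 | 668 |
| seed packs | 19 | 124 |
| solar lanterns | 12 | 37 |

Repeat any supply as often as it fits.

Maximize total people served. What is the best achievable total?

700

Hygiene kits + jerry cans uses 108 of the 109 kg and totals 700.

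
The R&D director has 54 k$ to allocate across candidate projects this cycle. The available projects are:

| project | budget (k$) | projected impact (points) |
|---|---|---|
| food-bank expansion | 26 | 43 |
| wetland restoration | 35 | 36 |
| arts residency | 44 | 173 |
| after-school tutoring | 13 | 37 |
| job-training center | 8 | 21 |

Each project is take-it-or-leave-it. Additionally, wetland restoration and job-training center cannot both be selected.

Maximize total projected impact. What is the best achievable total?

194

Density check — arts residency 3.93, after-school tutoring 2.85, job-training center 2.62, food-bank expansion 1.65 are the best per k$.
The ratio ordering already packs tightly: arts residency + job-training center, 52 k$, 194.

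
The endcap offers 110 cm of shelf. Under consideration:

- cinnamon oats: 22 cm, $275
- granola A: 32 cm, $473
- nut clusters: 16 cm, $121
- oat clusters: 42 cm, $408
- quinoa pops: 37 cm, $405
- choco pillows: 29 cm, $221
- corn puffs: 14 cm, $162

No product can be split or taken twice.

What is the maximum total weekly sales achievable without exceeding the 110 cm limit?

1318

Taking the top-ratio products first gives cinnamon oats + granola A + quinoa pops + corn puffs for 1315 (105 cm).
Dropping quinoa pops frees 37 cm; slotting in oat clusters (42 cm) lifts the total to 1318 at 110 cm.
Runner-up cinnamon oats + granola A + quinoa pops + corn puffs tops out at 1315.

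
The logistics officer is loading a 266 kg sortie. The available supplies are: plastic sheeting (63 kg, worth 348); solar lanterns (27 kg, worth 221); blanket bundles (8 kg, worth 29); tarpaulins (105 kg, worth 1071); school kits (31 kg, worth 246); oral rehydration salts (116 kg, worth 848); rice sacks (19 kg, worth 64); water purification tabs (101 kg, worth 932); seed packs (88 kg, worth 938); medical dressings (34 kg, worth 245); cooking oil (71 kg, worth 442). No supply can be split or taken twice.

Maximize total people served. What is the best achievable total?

Greedy by ratio would take solar lanterns + blanket bundles + tarpaulins + school kits + seed packs: 259 kg used, total 2505.
Dropping solar lanterns frees 27 kg; slotting in medical dressings (34 kg) lifts the total to 2529 at 266 kg.
That's the maximum — no swap from here does better than 2529.

2529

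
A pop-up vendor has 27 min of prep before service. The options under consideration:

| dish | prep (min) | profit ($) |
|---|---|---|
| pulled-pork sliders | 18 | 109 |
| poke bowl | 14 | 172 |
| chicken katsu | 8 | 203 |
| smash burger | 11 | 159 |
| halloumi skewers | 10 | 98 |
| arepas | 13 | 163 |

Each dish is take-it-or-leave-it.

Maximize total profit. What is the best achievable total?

375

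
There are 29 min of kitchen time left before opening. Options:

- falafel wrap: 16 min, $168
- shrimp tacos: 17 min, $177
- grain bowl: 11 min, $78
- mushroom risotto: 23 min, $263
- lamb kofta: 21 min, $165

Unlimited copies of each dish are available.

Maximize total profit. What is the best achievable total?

Density check — mushroom risotto 11.43, falafel wrap 10.50, shrimp tacos 10.41 are the best per min.
Taking mushroom risotto: 23 min used, 263 in profit.

263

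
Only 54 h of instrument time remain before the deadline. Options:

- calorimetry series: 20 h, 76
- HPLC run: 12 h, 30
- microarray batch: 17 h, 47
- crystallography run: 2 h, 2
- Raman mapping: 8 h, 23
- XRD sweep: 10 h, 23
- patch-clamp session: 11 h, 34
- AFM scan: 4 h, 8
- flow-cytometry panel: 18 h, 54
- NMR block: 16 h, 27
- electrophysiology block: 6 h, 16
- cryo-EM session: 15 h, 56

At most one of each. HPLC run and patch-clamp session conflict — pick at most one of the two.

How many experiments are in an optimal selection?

Best achievable expected citations is 189.
One optimal bundle: calorimetry series + Raman mapping + patch-clamp session + cryo-EM session (54 h).
All optima have 4 experiments.

4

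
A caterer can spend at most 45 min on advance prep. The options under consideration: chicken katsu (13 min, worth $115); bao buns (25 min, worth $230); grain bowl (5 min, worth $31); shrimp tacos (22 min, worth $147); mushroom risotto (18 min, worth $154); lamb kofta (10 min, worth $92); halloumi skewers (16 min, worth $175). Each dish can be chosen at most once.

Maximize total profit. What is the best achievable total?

421

By profit per min: halloumi skewers 10.94, bao buns 9.20, lamb kofta 9.20 lead.
Taking the top-ratio dishes first gives bao buns + halloumi skewers for 405 (41 min).
Replace bao buns with mushroom risotto + lamb kofta: the trade gains 16 net, giving 421 at 44 min.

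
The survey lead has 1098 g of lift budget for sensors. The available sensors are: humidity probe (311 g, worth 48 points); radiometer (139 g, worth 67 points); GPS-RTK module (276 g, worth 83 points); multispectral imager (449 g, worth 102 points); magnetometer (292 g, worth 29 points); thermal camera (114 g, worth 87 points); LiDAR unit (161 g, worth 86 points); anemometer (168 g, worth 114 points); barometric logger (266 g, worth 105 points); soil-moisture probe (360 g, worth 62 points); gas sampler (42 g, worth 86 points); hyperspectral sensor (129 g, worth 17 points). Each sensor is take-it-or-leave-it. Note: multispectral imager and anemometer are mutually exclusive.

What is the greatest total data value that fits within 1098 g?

562

The ratio ordering already packs tightly: radiometer + thermal camera + LiDAR unit + anemometer + barometric logger + gas sampler + hyperspectral sensor, 1019 g, 562.
No other feasible combination exceeds 562.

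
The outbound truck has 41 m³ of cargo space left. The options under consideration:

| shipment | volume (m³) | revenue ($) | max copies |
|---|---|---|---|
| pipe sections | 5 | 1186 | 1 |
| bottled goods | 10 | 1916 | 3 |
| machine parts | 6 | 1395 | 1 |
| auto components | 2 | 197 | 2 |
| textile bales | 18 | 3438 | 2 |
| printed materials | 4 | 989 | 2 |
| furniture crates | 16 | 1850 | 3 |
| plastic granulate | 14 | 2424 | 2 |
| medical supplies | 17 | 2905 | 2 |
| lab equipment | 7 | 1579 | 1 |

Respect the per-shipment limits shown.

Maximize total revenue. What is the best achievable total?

8784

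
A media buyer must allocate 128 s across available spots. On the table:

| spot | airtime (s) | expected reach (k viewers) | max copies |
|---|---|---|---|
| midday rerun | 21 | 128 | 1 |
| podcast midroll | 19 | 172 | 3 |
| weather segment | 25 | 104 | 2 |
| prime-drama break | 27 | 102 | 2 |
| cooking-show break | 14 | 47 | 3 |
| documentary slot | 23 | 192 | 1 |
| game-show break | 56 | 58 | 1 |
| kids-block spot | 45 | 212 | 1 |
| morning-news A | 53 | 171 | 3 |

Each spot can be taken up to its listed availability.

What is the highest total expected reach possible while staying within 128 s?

By expected reach per s: podcast midroll 9.05, documentary slot 8.35, midday rerun 6.10 lead.
Best packing: midday rerun + 3×podcast midroll + weather segment + documentary slot — 126 s, 940 total.
That's the maximum — no swap from here does better than 940.

940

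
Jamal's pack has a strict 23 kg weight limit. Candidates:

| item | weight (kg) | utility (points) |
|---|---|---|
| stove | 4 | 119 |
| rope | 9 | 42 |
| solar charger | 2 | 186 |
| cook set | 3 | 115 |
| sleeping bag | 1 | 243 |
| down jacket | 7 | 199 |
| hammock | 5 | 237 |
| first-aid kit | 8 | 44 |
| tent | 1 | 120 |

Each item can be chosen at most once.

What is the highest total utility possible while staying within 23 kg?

1219

The ratio ordering already packs tightly: stove + solar charger + cook set + sleeping bag + down jacket + hammock + tent, 23 kg, 1219.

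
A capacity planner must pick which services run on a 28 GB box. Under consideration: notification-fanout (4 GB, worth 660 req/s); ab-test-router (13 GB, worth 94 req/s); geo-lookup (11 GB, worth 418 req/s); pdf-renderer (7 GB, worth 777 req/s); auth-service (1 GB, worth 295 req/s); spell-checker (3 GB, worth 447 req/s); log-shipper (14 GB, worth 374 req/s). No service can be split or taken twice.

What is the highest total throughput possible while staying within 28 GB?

2597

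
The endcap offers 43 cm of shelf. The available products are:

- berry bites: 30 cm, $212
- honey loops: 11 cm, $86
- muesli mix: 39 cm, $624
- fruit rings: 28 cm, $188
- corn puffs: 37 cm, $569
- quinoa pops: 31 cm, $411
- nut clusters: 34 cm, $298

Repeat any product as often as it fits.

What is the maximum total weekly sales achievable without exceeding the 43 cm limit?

624

Best packing: muesli mix — 39 cm, 624 total.
Every other selection either busts 43 cm or fails to beat 624.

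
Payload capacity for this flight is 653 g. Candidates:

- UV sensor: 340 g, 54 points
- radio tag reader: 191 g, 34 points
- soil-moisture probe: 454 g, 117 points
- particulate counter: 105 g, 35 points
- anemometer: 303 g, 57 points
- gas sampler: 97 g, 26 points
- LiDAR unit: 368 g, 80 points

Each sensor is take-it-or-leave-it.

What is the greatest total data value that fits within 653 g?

By data value per g: particulate counter 0.33, gas sampler 0.27, soil-moisture probe 0.26 lead.
Filling by ratio: particulate counter + gas sampler + LiDAR unit for 141, with 83 g left unused.
The 465 g tied up in gas sampler and LiDAR unit is better spent on soil-moisture probe — total rises to 152 (559 g).

152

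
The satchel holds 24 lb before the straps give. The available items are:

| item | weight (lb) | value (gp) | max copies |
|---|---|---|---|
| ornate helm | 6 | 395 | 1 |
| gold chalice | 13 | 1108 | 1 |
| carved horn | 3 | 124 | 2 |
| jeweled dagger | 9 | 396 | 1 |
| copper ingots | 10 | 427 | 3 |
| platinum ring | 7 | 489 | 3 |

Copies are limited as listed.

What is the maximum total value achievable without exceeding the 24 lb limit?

1721

The ratio ordering already packs tightly: gold chalice + carved horn + platinum ring, 23 lb, 1721.
That's the maximum — no swap from here does better than 1721.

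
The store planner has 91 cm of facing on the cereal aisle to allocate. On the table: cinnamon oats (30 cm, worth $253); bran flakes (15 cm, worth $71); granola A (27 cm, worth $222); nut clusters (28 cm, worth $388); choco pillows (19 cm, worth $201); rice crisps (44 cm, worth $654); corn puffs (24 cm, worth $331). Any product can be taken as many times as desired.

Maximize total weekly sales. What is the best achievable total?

1308

Taking 2×rice crisps: 88 cm used, 1308 in weekly sales.
That's the maximum — no swap from here does better than 1308.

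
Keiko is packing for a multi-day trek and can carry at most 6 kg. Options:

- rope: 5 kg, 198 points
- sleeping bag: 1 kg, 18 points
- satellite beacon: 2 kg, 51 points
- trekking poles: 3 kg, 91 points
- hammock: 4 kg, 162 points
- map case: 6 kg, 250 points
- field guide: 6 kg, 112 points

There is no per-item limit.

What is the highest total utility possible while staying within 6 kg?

250

Taking map case: 6 kg used, 250 in utility.
No other feasible combination exceeds 250.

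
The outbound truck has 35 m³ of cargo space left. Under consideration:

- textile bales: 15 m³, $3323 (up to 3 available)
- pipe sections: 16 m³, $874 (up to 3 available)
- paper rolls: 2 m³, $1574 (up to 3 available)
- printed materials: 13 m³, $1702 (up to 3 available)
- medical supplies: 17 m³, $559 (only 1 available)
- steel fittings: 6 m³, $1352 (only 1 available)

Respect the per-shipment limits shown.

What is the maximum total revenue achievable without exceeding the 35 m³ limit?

9794

Taking the top-ratio shipments first gives textile bales + 3×paper rolls + steel fittings for 9397 (27 m³).
Replace paper rolls and steel fittings with textile bales: the trade gains 397 net, giving 9794 at 34 m³.
No other feasible combination exceeds 9794.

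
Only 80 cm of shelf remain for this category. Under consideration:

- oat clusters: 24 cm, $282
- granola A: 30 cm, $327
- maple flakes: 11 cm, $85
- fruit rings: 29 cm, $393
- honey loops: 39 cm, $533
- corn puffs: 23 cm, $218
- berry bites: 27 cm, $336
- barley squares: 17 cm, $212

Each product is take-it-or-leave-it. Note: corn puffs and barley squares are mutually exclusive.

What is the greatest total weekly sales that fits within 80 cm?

Taking the top-ratio products first gives maple flakes + fruit rings + honey loops for 1011 (79 cm).
The 40 cm tied up in maple flakes and fruit rings is better spent on oat clusters + barley squares — total rises to 1027 (80 cm).

1027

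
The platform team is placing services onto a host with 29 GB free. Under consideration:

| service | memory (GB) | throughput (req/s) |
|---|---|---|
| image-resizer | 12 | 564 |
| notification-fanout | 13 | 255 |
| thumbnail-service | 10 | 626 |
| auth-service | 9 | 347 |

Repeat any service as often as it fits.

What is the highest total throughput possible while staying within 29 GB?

2×thumbnail-service + auth-service uses 29 of the 29 GB and totals 1599.
That's the maximum — no swap from here does better than 1599.

1599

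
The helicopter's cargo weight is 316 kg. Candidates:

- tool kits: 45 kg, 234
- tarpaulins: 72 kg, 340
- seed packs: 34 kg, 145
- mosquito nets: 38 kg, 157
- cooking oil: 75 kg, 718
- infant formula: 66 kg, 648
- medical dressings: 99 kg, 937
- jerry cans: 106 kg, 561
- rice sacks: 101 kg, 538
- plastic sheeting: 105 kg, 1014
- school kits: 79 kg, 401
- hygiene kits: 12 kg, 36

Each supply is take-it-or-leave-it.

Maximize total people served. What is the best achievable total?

A density-first pass picks tool kits + cooking oil + infant formula + plastic sheeting + hygiene kits — 2650 at 303 kg.
Replace cooking oil and hygiene kits with medical dressings: the trade gains 183 net, giving 2833 at 315 kg.
Every other selection either busts 316 kg or fails to beat 2833.

2833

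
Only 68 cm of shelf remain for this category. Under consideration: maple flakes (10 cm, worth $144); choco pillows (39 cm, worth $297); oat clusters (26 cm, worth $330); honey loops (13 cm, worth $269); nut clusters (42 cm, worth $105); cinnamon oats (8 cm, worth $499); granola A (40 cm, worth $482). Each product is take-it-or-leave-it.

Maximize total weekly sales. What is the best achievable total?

Taking the top-ratio products first gives maple flakes + oat clusters + honey loops + cinnamon oats for 1242 (57 cm).
Replace maple flakes and oat clusters with granola A: the trade gains 8 net, giving 1250 at 61 cm.
The closest alternative, maple flakes + oat clusters + honey loops + cinnamon oats, reaches only 1242.

1250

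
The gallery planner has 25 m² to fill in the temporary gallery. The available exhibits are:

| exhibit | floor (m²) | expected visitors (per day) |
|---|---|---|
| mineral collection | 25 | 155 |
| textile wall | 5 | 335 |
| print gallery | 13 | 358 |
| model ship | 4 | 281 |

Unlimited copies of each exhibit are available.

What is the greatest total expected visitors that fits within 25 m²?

Ranking by ratio (expected visitors/m²): model ship 70.25, textile wall 67.00, print gallery 27.54, mineral collection 6.20.
Filling by ratio: 6×model ship for 1686, with 1 m² left unused.
Dropping model ship frees 4 m²; slotting in textile wall (5 m²) lifts the total to 1740 at 25 m².

1740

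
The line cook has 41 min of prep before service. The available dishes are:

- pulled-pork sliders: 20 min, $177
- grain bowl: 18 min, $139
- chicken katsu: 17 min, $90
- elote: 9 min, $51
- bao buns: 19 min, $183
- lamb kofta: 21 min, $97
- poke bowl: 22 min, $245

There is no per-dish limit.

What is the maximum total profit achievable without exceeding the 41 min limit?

Taking bao buns + poke bowl: 41 min used, 428 in profit.
That's the maximum — no swap from here does better than 428.

428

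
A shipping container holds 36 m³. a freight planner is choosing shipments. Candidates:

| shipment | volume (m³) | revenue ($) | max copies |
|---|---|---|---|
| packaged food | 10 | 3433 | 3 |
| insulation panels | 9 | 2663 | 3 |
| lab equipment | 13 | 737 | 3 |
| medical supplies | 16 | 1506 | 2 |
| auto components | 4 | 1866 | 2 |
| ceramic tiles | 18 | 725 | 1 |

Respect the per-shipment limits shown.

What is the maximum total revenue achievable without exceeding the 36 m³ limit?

12491

A density-first pass picks 2×packaged food + 2×auto components — 10598 at 28 m³.
Dropping packaged food frees 10 m³; slotting in 2×insulation panels (18 m³) lifts the total to 12491 at 36 m³.
Nothing else within 36 m³ beats 12491.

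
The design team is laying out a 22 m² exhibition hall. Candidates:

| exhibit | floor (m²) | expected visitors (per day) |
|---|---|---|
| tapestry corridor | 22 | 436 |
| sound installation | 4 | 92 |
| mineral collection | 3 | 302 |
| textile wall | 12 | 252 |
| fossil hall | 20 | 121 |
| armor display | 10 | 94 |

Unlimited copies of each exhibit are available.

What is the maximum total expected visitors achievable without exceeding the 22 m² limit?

7×mineral collection uses 21 of the 22 m² and totals 2114.
That's the maximum — no swap from here does better than 2114.

2114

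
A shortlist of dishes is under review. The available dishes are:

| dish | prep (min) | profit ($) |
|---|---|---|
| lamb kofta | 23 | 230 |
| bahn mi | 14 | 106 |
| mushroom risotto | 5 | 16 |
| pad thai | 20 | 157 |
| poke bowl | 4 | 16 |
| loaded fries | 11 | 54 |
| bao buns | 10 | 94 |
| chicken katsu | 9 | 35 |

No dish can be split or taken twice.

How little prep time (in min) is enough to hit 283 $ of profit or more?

33

Need the lightest bundle worth ≥ 283.
lamb kofta + bao buns reaches 324 using 33 min.
Below 33 min the best achievable stays under 283.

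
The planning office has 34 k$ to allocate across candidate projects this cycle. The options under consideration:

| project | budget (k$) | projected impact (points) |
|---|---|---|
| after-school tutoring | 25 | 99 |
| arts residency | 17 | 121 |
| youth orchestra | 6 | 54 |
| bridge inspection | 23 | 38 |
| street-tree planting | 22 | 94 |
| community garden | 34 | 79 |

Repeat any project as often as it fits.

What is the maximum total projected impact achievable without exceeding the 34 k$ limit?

270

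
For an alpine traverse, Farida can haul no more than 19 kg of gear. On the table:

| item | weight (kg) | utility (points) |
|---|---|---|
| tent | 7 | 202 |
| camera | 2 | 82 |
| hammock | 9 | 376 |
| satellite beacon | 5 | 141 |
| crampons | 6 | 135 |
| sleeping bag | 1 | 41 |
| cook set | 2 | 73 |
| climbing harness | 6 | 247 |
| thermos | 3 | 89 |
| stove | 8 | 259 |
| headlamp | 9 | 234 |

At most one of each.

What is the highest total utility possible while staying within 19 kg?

Greedy by ratio would take camera + hammock + sleeping bag + climbing harness: 18 kg used, total 746.
The 1 kg tied up in sleeping bag is better spent on cook set — total rises to 778 (19 kg).

778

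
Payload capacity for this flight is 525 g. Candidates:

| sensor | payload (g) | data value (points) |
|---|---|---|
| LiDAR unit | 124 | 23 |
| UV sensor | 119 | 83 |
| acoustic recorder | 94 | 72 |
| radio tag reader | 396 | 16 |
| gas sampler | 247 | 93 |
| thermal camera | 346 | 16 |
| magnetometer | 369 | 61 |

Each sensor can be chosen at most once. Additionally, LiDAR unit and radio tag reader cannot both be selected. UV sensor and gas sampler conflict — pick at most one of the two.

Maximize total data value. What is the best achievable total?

Density check — acoustic recorder 0.77, UV sensor 0.70, gas sampler 0.38 are the best per g.
Best packing: LiDAR unit + acoustic recorder + gas sampler — 465 g, 188 total.
The closest alternative, LiDAR unit + UV sensor + acoustic recorder, reaches only 178.

188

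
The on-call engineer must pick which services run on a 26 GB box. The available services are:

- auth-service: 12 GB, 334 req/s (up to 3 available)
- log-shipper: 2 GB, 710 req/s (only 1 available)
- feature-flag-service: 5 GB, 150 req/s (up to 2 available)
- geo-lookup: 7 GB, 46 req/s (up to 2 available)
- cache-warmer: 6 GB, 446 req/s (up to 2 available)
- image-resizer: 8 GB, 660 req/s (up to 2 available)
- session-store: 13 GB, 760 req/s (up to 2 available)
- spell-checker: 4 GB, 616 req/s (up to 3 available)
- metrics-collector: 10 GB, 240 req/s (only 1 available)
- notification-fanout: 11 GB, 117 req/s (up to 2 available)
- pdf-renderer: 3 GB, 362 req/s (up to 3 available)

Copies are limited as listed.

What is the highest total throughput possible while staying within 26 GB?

A density-first pass picks log-shipper + 3×spell-checker + 3×pdf-renderer — 3644 at 23 GB.
The 3 GB tied up in pdf-renderer is better spent on cache-warmer — total rises to 3728 (26 GB).
Nothing else within 26 GB beats 3728.

3728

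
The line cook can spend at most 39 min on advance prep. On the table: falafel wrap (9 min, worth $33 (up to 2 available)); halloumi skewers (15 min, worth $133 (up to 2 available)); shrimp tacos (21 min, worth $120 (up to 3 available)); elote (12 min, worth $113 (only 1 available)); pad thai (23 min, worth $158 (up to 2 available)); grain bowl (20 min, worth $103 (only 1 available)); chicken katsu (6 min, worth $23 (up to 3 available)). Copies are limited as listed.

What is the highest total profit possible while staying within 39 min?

299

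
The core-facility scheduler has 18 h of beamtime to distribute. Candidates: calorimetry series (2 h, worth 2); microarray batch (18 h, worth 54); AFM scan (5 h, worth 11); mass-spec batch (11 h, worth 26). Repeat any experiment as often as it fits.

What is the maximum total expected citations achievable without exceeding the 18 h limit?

54

Microarray batch uses 18 of the 18 h and totals 54.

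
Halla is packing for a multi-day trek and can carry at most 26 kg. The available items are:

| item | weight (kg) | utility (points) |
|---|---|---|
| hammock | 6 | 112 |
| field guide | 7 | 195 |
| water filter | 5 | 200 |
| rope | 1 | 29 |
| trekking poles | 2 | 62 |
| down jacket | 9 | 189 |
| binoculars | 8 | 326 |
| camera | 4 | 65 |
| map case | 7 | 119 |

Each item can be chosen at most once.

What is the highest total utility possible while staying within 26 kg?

848

Density check — binoculars 40.75, water filter 40.00, trekking poles 31.00 are the best per kg.
A density-first pass picks field guide + water filter + rope + trekking poles + binoculars — 812 at 23 kg.
Dropping rope frees 1 kg; slotting in camera (4 kg) lifts the total to 848 at 26 kg.
The closest alternative, hammock + field guide + water filter + binoculars, reaches only 833.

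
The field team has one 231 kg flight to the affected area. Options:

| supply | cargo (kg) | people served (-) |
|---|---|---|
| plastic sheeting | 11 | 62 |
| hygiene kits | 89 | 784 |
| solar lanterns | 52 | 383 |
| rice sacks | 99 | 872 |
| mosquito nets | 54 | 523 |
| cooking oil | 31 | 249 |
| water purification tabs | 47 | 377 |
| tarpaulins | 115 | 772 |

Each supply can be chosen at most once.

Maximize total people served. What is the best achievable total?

2021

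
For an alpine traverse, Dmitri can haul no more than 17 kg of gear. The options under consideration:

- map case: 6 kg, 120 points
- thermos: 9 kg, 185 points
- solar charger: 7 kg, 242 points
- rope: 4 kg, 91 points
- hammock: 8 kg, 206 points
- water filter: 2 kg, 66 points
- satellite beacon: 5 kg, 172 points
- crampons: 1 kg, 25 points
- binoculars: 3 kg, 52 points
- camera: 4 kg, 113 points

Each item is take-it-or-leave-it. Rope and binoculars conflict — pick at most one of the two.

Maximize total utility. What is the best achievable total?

Taking the top-ratio items first gives solar charger + water filter + satellite beacon + crampons for 505 (15 kg).
The 2 kg tied up in water filter is better spent on camera — total rises to 552 (17 kg).
The closest alternative, solar charger + water filter + satellite beacon + binoculars, reaches only 532.

552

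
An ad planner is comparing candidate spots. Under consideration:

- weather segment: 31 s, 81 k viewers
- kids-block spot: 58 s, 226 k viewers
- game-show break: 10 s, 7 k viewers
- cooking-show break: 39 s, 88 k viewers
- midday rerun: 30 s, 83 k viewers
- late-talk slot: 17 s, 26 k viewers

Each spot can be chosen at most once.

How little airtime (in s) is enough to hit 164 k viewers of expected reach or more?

Need the lightest bundle worth ≥ 164.
Taking kids-block spot gives 226 (≥ 164) for 58 s.
Any bundle with less than 58 s falls short of 164.

58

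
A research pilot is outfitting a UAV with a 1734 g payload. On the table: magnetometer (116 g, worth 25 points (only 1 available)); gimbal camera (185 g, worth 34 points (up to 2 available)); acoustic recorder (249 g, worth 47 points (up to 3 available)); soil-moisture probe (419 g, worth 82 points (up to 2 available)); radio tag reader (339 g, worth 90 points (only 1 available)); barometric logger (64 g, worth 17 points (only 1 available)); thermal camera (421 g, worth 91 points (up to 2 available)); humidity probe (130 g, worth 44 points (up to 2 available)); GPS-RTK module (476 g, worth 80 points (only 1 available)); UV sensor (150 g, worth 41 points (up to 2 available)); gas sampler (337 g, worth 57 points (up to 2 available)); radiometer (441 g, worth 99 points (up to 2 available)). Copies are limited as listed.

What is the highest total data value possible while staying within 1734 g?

435

Best packing: magnetometer + gimbal camera + radio tag reader + barometric logger + 2×humidity probe + 2×UV sensor + radiometer — 1705 g, 435 total.
Every other selection either busts 1734 g or exceeds an availability limit or fails to beat 435.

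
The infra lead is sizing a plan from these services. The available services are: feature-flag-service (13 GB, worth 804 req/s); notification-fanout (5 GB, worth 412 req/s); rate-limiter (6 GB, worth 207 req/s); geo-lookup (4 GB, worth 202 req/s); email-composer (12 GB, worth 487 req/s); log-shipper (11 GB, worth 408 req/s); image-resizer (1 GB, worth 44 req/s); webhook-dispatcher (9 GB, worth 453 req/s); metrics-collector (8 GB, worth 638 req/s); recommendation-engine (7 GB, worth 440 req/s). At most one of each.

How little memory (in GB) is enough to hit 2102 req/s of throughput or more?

33

Need the lightest bundle worth ≥ 2102.
feature-flag-service + notification-fanout + rate-limiter + image-resizer + metrics-collector reaches 2105 using 33 GB.
Any bundle with less than 33 GB falls short of 2102.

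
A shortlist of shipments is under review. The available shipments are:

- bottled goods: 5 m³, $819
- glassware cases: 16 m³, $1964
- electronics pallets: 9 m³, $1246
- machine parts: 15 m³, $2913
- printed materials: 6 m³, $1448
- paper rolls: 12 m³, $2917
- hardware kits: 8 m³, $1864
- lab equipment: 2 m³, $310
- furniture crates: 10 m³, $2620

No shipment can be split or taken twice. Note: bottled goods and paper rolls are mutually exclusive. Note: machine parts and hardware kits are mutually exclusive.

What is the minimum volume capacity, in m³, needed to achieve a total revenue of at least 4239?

Need the lightest bundle worth ≥ 4239.
Taking printed materials + paper rolls gives 4365 (≥ 4239) for 18 m³.
Below 18 m³ the best achievable stays under 4239.

18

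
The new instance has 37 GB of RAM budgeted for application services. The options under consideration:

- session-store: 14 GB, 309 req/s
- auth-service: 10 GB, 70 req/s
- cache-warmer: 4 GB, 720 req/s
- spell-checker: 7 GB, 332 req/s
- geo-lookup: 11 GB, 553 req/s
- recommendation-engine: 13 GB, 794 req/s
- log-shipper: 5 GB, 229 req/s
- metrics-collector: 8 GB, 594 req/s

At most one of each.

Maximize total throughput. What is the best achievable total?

2669

Ranking by ratio (throughput/GB): cache-warmer 180.00, metrics-collector 74.25, recommendation-engine 61.08.
Filling by ratio: cache-warmer + geo-lookup + recommendation-engine + metrics-collector for 2661, with 1 GB left unused.
The 11 GB tied up in geo-lookup is better spent on spell-checker + log-shipper — total rises to 2669 (37 GB).
That's the maximum — no swap from here does better than 2669.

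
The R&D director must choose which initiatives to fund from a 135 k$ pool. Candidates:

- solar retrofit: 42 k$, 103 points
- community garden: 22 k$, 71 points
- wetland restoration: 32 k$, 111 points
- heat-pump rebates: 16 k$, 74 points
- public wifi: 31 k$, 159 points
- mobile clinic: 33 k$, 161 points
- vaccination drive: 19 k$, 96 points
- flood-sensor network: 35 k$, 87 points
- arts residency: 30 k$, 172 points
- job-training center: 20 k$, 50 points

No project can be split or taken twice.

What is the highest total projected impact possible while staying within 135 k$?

By projected impact per k$: arts residency 5.73, public wifi 5.13, vaccination drive 5.05, mobile clinic 4.88 lead.
Heat-pump rebates + public wifi + mobile clinic + vaccination drive + arts residency uses 129 of the 135 k$ and totals 662.
Next best is community garden + public wifi + mobile clinic + vaccination drive + arts residency at 659 (135 k$) — short by 3.

662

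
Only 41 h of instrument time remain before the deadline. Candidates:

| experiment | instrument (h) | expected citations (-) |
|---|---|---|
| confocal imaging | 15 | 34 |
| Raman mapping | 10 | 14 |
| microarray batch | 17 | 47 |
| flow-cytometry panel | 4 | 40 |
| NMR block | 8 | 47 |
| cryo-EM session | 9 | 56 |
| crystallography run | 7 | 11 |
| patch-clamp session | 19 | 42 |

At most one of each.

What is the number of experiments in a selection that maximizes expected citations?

4

The maximum expected citations within 41 h is 190.
One optimal bundle: microarray batch + flow-cytometry panel + NMR block + cryo-EM session (38 h).
Every optimal selection uses 4 experiments.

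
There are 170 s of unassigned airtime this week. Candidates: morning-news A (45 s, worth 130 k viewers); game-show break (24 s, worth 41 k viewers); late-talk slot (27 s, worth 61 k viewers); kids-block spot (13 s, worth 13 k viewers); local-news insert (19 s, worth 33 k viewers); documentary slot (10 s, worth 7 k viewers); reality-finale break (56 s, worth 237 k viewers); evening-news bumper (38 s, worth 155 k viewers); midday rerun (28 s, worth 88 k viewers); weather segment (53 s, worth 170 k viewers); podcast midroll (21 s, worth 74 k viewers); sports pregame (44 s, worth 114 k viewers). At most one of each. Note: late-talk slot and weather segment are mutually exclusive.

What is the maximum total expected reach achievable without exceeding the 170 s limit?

636

Ranking by ratio (expected reach/s): reality-finale break 4.23, evening-news bumper 4.08, podcast midroll 3.52, weather segment 3.21.
Best packing: reality-finale break + evening-news bumper + weather segment + podcast midroll — 168 s, 636 total.
The spare 2 s is too small for any remaining spot, and no feasible exchange beats 636.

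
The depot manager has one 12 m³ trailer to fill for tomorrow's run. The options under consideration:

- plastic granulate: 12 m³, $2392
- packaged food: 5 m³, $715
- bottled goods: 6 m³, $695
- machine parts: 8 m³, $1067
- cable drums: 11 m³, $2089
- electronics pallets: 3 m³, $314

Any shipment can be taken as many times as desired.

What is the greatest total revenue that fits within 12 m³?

2392

Taking plastic granulate: 12 m³ used, 2392 in revenue.
That's the maximum — no swap from here does better than 2392.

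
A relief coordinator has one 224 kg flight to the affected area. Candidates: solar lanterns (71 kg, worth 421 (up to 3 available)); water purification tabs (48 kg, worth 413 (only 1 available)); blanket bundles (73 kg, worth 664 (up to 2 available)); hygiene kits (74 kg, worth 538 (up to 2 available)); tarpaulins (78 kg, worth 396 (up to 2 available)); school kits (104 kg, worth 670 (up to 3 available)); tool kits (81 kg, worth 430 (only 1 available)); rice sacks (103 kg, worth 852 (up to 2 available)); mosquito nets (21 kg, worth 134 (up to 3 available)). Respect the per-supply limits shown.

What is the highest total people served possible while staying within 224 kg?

The ratio heuristic lands on water purification tabs + 2×blanket bundles + mosquito nets (1875) but leaves 9 kg idle.
Replace blanket bundles and mosquito nets with rice sacks: the trade gains 54 net, giving 1929 at 224 kg.

1929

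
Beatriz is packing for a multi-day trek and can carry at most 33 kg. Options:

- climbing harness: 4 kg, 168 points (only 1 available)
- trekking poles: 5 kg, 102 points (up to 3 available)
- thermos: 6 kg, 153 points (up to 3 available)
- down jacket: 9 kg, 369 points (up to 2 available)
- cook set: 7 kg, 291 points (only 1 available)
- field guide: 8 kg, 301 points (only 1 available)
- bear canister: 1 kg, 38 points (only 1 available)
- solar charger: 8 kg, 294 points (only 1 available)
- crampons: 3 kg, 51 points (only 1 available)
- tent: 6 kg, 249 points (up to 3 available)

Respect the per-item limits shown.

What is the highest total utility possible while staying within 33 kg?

Greedy by ratio would take climbing harness + cook set + bear canister + crampons + 3×tent: 33 kg used, total 1295.
Replace crampons and tent with down jacket: the trade gains 69 net, giving 1364 at 33 kg.
Nothing else within 33 kg beats 1364.

1364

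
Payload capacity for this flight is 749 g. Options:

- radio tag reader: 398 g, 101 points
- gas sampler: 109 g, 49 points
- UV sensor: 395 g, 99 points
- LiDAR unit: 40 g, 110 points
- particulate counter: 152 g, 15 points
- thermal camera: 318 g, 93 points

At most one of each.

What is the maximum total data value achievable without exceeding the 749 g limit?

Taking the top-ratio sensors first gives gas sampler + LiDAR unit + particulate counter + thermal camera for 267 (619 g).
Dropping thermal camera frees 318 g; slotting in radio tag reader (398 g) lifts the total to 275 at 699 g.
That's the maximum — no swap from here does better than 275.

275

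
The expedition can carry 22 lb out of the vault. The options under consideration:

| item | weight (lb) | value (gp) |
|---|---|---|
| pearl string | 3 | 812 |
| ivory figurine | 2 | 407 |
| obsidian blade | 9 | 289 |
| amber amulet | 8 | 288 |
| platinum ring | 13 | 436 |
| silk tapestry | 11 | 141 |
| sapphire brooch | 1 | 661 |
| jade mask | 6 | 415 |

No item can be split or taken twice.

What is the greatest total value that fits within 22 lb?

Ranking by ratio (value/lb): sapphire brooch 661.00, pearl string 270.67, ivory figurine 203.50, jade mask 69.17.
A density-first pass picks pearl string + ivory figurine + amber amulet + sapphire brooch + jade mask — 2583 at 20 lb.
The 8 lb tied up in amber amulet is better spent on obsidian blade — total rises to 2584 (21 lb).
The spare 1 lb is too small for any remaining item, and no exchange beats 2584.

2584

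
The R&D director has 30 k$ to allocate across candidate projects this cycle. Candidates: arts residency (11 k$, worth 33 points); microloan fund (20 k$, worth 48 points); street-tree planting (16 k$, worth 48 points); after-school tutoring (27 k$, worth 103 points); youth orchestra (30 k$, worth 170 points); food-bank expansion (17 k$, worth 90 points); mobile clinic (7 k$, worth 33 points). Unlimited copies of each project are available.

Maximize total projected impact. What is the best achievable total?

Best packing: youth orchestra — 30 k$, 170 total.

170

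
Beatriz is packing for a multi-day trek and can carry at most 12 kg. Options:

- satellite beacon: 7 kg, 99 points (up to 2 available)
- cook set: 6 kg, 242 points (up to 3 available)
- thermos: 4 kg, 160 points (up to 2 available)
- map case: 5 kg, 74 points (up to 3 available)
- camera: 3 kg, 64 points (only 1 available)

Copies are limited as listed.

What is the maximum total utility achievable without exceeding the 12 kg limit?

484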